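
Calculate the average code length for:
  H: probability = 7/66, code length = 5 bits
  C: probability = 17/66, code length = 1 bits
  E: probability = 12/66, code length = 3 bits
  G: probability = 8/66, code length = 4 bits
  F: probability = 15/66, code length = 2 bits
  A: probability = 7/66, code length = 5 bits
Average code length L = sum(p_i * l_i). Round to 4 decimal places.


Weighted contributions p_i * l_i:
  H: (7/66) * 5 = 35/66
  C: (17/66) * 1 = 17/66
  E: (12/66) * 3 = 36/66
  G: (8/66) * 4 = 32/66
  F: (15/66) * 2 = 30/66
  A: (7/66) * 5 = 35/66
Sum = (35 + 17 + 36 + 32 + 30 + 35)/66 = 185/66

L = 185/66 = 2.8030 bits/symbol


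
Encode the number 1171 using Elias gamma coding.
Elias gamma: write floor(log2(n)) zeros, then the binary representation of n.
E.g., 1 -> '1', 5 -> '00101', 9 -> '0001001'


num_bits = floor(log2(1171)) + 1 = 11
leading_zeros = num_bits - 1 = 10
binary(1171) = 10010010011

Elias gamma(1171) = '0000000000' + '10010010011' = 000000000010010010011 (21 bits)


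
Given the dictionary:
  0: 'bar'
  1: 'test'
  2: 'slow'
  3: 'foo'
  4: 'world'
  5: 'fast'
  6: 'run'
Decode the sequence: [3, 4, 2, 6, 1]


Look up each index in the dictionary:
  3 -> 'foo'
  4 -> 'world'
  2 -> 'slow'
  6 -> 'run'
  1 -> 'test'

Decoded: "foo world slow run test"


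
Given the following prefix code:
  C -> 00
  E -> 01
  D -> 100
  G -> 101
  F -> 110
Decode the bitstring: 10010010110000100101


Decoding step by step:
Bits 100 -> D
Bits 100 -> D
Bits 101 -> G
Bits 100 -> D
Bits 00 -> C
Bits 100 -> D
Bits 101 -> G


Decoded message: DDGDCDG


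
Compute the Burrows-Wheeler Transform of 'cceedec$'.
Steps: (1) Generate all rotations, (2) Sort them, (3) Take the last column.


Rotations (sorted):
  0: $cceedec -> last char: c
  1: c$cceede -> last char: e
  2: cceedec$ -> last char: $
  3: ceedec$c -> last char: c
  4: dec$ccee -> last char: e
  5: ec$cceed -> last char: d
  6: edec$cce -> last char: e
  7: eedec$cc -> last char: c


BWT = ce$cedec


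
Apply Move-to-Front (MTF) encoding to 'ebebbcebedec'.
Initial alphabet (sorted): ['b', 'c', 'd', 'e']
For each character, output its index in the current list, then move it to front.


MTF encoding:
'e': index 3 in ['b', 'c', 'd', 'e'] -> ['e', 'b', 'c', 'd']
'b': index 1 in ['e', 'b', 'c', 'd'] -> ['b', 'e', 'c', 'd']
'e': index 1 in ['b', 'e', 'c', 'd'] -> ['e', 'b', 'c', 'd']
'b': index 1 in ['e', 'b', 'c', 'd'] -> ['b', 'e', 'c', 'd']
'b': index 0 in ['b', 'e', 'c', 'd'] -> ['b', 'e', 'c', 'd']
'c': index 2 in ['b', 'e', 'c', 'd'] -> ['c', 'b', 'e', 'd']
'e': index 2 in ['c', 'b', 'e', 'd'] -> ['e', 'c', 'b', 'd']
'b': index 2 in ['e', 'c', 'b', 'd'] -> ['b', 'e', 'c', 'd']
'e': index 1 in ['b', 'e', 'c', 'd'] -> ['e', 'b', 'c', 'd']
'd': index 3 in ['e', 'b', 'c', 'd'] -> ['d', 'e', 'b', 'c']
'e': index 1 in ['d', 'e', 'b', 'c'] -> ['e', 'd', 'b', 'c']
'c': index 3 in ['e', 'd', 'b', 'c'] -> ['c', 'e', 'd', 'b']


Output: [3, 1, 1, 1, 0, 2, 2, 2, 1, 3, 1, 3]


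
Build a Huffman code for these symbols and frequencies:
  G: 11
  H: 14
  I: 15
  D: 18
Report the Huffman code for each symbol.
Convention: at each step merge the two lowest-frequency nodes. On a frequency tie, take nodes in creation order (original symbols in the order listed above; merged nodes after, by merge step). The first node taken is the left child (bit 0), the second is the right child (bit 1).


Huffman tree construction:
Step 1: Merge G(11) + H(14) = 25
Step 2: Merge I(15) + D(18) = 33
Step 3: Merge (G+H)(25) + (I+D)(33) = 58
Read each symbol's code off the tree from the root (left child = 0, right child = 1).

Codes:
  G: 00 (length 2)
  H: 01 (length 2)
  I: 10 (length 2)
  D: 11 (length 2)
Average code length: 116/58 = 2.0000 bits/symbol


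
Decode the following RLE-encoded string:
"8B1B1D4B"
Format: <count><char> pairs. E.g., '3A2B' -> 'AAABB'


Expanding each <count><char> pair:
  8B -> 'BBBBBBBB'
  1B -> 'B'
  1D -> 'D'
  4B -> 'BBBB'

Decoded = BBBBBBBBBDBBBB


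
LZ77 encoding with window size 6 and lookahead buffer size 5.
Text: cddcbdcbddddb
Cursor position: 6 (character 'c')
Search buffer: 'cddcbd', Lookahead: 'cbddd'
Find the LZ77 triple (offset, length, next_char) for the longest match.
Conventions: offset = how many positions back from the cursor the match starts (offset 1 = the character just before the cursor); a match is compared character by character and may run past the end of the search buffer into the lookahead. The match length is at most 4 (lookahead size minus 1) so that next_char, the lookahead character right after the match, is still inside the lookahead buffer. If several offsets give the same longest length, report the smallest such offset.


Try each offset into the search buffer:
  offset=1 (pos 5, char 'd'): match length 0
  offset=2 (pos 4, char 'b'): match length 0
  offset=3 (pos 3, char 'c'): match length 3
  offset=4 (pos 2, char 'd'): match length 0
  offset=5 (pos 1, char 'd'): match length 0
  offset=6 (pos 0, char 'c'): match length 1
Longest match has length 3 at offset 3.
next_char = character at position 6 + 3 = 9 -> 'd'

Best match: offset=3, length=3 (matching 'cbd' starting at position 3)
LZ77 triple: (3, 3, 'd')


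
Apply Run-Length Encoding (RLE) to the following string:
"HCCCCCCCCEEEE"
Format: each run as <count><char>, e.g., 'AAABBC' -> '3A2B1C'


Scanning runs left to right:
  i=0: run of 'H' x 1 -> '1H'
  i=1: run of 'C' x 8 -> '8C'
  i=9: run of 'E' x 4 -> '4E'

RLE = 1H8C4E


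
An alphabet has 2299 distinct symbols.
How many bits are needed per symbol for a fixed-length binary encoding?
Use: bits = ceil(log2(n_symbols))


log2(2299) = 11.1668
Bracket: 2^11 = 2048 < 2299 <= 2^12 = 4096
So ceil(log2(2299)) = 12

bits = ceil(log2(2299)) = ceil(11.1668) = 12 bits


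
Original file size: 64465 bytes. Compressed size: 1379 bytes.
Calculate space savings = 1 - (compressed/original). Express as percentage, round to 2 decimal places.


ratio = compressed/original = 1379/64465 = 0.021391
savings = 1 - ratio = 1 - 0.021391 = 0.978609
as a percentage: 0.978609 * 100 = 97.86%

Space savings = 1 - 1379/64465 = 97.86%


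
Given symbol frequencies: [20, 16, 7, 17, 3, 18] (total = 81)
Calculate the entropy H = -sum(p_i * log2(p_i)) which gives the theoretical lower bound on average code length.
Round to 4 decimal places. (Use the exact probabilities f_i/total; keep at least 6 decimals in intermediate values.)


Per-symbol terms -p_i * log2(p_i) with p_i = f_i/81:
  p = 20/81 = 0.246914: log2(p) = -2.017922, -p*log2(p) = 0.498252
  p = 16/81 = 0.197531: log2(p) = -2.339850, -p*log2(p) = 0.462193
  p = 7/81 = 0.086420: log2(p) = -3.532495, -p*log2(p) = 0.305277
  p = 17/81 = 0.209877: log2(p) = -2.252387, -p*log2(p) = 0.472723
  p = 3/81 = 0.037037: log2(p) = -4.754888, -p*log2(p) = 0.176107
  p = 18/81 = 0.222222: log2(p) = -2.169925, -p*log2(p) = 0.482206
H = 0.498252 + 0.462193 + 0.305277 + 0.472723 + 0.176107 + 0.482206 = 2.396758

H = 2.3968 bits/symbol


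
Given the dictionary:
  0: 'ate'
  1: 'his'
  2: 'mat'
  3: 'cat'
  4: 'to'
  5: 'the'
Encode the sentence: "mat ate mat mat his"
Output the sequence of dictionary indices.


Look up each word in the dictionary:
  'mat' -> 2
  'ate' -> 0
  'mat' -> 2
  'mat' -> 2
  'his' -> 1

Encoded: [2, 0, 2, 2, 1]


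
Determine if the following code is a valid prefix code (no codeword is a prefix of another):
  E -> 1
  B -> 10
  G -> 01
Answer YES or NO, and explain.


Checking each pair (does one codeword prefix another?):
  E='1' vs B='10': prefix -- VIOLATION

NO -- this is NOT a valid prefix code. E (1) is a prefix of B (10).


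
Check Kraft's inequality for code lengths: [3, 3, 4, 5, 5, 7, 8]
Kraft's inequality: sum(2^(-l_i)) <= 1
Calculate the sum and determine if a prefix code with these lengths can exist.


Sum = 2^(-3) + 2^(-3) + 2^(-4) + 2^(-5) + 2^(-5) + 2^(-7) + 2^(-8)
    = 0.125 + 0.125 + 0.0625 + 0.03125 + 0.03125 + 0.0078125 + 0.00390625
    = 99/256 = 0.38671875
Since 0.38671875 <= 1, Kraft's inequality IS satisfied.
A prefix code with these lengths CAN exist.

Kraft sum = 0.38671875. Satisfied.


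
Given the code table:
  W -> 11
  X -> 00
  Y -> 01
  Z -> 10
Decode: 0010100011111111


Decoding:
00 -> X
10 -> Z
10 -> Z
00 -> X
11 -> W
11 -> W
11 -> W
11 -> W


Result: XZZXWWWW


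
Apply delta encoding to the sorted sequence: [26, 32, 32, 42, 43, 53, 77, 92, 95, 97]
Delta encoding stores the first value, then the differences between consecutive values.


First value: 26
Deltas:
  32 - 26 = 6
  32 - 32 = 0
  42 - 32 = 10
  43 - 42 = 1
  53 - 43 = 10
  77 - 53 = 24
  92 - 77 = 15
  95 - 92 = 3
  97 - 95 = 2


Delta encoded: [26, 6, 0, 10, 1, 10, 24, 15, 3, 2]


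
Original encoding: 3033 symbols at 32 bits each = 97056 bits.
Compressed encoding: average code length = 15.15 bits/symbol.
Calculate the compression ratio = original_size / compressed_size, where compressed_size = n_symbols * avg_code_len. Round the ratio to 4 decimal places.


original_size = n_symbols * orig_bits = 3033 * 32 = 97056 bits
compressed_size = n_symbols * avg_code_len = 3033 * 15.15 = 45949.95 bits
ratio = original_size / compressed_size = 97056 / 45949.95 = 2.1122

Compression ratio = 2.1122


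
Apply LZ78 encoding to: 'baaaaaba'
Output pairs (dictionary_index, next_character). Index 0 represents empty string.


LZ78 encoding steps:
Dictionary: {0: ''}
Step 1: w='' (idx 0), next='b' -> output (0, 'b'), add 'b' as idx 1
Step 2: w='' (idx 0), next='a' -> output (0, 'a'), add 'a' as idx 2
Step 3: w='a' (idx 2), next='a' -> output (2, 'a'), add 'aa' as idx 3
Step 4: w='aa' (idx 3), next='b' -> output (3, 'b'), add 'aab' as idx 4
Step 5: w='a' (idx 2), end of input -> output (2, '')


Encoded: [(0, 'b'), (0, 'a'), (2, 'a'), (3, 'b'), (2, '')]


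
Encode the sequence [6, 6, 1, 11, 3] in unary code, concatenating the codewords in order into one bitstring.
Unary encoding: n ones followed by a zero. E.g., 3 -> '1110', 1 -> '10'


Encode each number as n ones followed by a terminating 0:
  6 -> 1111110 (7 bits)
  6 -> 1111110 (7 bits)
  1 -> 10 (2 bits)
  11 -> 111111111110 (12 bits)
  3 -> 1110 (4 bits)
Total length = 7 + 7 + 2 + 12 + 4 = 32 bits.

Unary([6, 6, 1, 11, 3]) = 11111101111110101111111111101110 (32 bits)


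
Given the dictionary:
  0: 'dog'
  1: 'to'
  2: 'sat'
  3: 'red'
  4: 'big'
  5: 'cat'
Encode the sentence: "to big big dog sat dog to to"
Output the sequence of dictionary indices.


Look up each word in the dictionary:
  'to' -> 1
  'big' -> 4
  'big' -> 4
  'dog' -> 0
  'sat' -> 2
  'dog' -> 0
  'to' -> 1
  'to' -> 1

Encoded: [1, 4, 4, 0, 2, 0, 1, 1]


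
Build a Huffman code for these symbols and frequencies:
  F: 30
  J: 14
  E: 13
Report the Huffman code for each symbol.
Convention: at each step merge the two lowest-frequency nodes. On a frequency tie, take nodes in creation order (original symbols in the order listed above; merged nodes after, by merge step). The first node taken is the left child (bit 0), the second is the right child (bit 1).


Huffman tree construction:
Step 1: Merge E(13) + J(14) = 27
Step 2: Merge (E+J)(27) + F(30) = 57
Read each symbol's code off the tree from the root (left child = 0, right child = 1).

Codes:
  F: 1 (length 1)
  J: 01 (length 2)
  E: 00 (length 2)
Average code length: 84/57 = 1.4737 bits/symbol


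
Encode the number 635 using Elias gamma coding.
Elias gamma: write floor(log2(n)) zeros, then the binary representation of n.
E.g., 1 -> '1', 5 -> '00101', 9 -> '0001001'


num_bits = floor(log2(635)) + 1 = 10
leading_zeros = num_bits - 1 = 9
binary(635) = 1001111011

Elias gamma(635) = '000000000' + '1001111011' = 0000000001001111011 (19 bits)


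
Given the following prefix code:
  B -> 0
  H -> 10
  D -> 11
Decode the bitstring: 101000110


Decoding step by step:
Bits 10 -> H
Bits 10 -> H
Bits 0 -> B
Bits 0 -> B
Bits 11 -> D
Bits 0 -> B


Decoded message: HHBBDB


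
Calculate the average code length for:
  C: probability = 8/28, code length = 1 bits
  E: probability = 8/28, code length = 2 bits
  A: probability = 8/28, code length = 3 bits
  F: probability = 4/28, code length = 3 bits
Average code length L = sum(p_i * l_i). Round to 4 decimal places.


Weighted contributions p_i * l_i:
  C: (8/28) * 1 = 8/28
  E: (8/28) * 2 = 16/28
  A: (8/28) * 3 = 24/28
  F: (4/28) * 3 = 12/28
Sum = (8 + 16 + 24 + 12)/28 = 60/28

L = 60/28 = 2.1429 bits/symbol


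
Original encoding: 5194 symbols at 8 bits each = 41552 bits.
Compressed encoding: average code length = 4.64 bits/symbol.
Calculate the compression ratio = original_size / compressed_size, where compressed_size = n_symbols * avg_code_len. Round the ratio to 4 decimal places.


original_size = n_symbols * orig_bits = 5194 * 8 = 41552 bits
compressed_size = n_symbols * avg_code_len = 5194 * 4.64 = 24100.16 bits
ratio = original_size / compressed_size = 41552 / 24100.16 = 1.7241

Compression ratio = 1.7241


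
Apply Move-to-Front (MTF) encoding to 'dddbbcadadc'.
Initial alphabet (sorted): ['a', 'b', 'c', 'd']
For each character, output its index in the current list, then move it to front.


MTF encoding:
'd': index 3 in ['a', 'b', 'c', 'd'] -> ['d', 'a', 'b', 'c']
'd': index 0 in ['d', 'a', 'b', 'c'] -> ['d', 'a', 'b', 'c']
'd': index 0 in ['d', 'a', 'b', 'c'] -> ['d', 'a', 'b', 'c']
'b': index 2 in ['d', 'a', 'b', 'c'] -> ['b', 'd', 'a', 'c']
'b': index 0 in ['b', 'd', 'a', 'c'] -> ['b', 'd', 'a', 'c']
'c': index 3 in ['b', 'd', 'a', 'c'] -> ['c', 'b', 'd', 'a']
'a': index 3 in ['c', 'b', 'd', 'a'] -> ['a', 'c', 'b', 'd']
'd': index 3 in ['a', 'c', 'b', 'd'] -> ['d', 'a', 'c', 'b']
'a': index 1 in ['d', 'a', 'c', 'b'] -> ['a', 'd', 'c', 'b']
'd': index 1 in ['a', 'd', 'c', 'b'] -> ['d', 'a', 'c', 'b']
'c': index 2 in ['d', 'a', 'c', 'b'] -> ['c', 'd', 'a', 'b']


Output: [3, 0, 0, 2, 0, 3, 3, 3, 1, 1, 2]


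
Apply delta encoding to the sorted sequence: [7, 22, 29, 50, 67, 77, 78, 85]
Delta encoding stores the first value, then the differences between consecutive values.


First value: 7
Deltas:
  22 - 7 = 15
  29 - 22 = 7
  50 - 29 = 21
  67 - 50 = 17
  77 - 67 = 10
  78 - 77 = 1
  85 - 78 = 7


Delta encoded: [7, 15, 7, 21, 17, 10, 1, 7]


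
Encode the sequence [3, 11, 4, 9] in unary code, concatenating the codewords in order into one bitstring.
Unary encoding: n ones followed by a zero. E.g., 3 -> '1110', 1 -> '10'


Encode each number as n ones followed by a terminating 0:
  3 -> 1110 (4 bits)
  11 -> 111111111110 (12 bits)
  4 -> 11110 (5 bits)
  9 -> 1111111110 (10 bits)
Total length = 4 + 12 + 5 + 10 = 31 bits.

Unary([3, 11, 4, 9]) = 1110111111111110111101111111110 (31 bits)


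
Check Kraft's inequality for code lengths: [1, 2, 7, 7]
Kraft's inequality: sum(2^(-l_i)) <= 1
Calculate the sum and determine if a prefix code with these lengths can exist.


Sum = 2^(-1) + 2^(-2) + 2^(-7) + 2^(-7)
    = 0.5 + 0.25 + 0.0078125 + 0.0078125
    = 98/128 = 0.765625
Since 0.765625 <= 1, Kraft's inequality IS satisfied.
A prefix code with these lengths CAN exist.

Kraft sum = 0.765625. Satisfied.


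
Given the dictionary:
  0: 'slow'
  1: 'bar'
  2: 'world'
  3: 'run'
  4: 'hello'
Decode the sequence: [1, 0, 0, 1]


Look up each index in the dictionary:
  1 -> 'bar'
  0 -> 'slow'
  0 -> 'slow'
  1 -> 'bar'

Decoded: "bar slow slow bar"


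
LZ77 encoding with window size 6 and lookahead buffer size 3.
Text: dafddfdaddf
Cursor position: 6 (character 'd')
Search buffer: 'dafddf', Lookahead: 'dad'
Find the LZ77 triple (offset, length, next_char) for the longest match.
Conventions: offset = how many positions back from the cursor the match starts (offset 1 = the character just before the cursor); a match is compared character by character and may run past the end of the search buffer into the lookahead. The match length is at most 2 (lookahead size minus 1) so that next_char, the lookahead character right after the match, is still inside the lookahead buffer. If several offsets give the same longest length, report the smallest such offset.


Try each offset into the search buffer:
  offset=1 (pos 5, char 'f'): match length 0
  offset=2 (pos 4, char 'd'): match length 1
  offset=3 (pos 3, char 'd'): match length 1
  offset=4 (pos 2, char 'f'): match length 0
  offset=5 (pos 1, char 'a'): match length 0
  offset=6 (pos 0, char 'd'): match length 2
Longest match has length 2 at offset 6.
next_char = character at position 6 + 2 = 8 -> 'd'

Best match: offset=6, length=2 (matching 'da' starting at position 0)
LZ77 triple: (6, 2, 'd')


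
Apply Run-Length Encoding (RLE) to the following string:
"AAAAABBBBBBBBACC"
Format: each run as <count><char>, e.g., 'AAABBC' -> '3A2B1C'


Scanning runs left to right:
  i=0: run of 'A' x 5 -> '5A'
  i=5: run of 'B' x 8 -> '8B'
  i=13: run of 'A' x 1 -> '1A'
  i=14: run of 'C' x 2 -> '2C'

RLE = 5A8B1A2C


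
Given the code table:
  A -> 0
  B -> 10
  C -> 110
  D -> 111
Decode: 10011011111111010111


Decoding:
10 -> B
0 -> A
110 -> C
111 -> D
111 -> D
110 -> C
10 -> B
111 -> D


Result: BACDDCBD


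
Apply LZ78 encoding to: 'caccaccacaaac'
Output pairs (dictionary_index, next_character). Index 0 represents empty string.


LZ78 encoding steps:
Dictionary: {0: ''}
Step 1: w='' (idx 0), next='c' -> output (0, 'c'), add 'c' as idx 1
Step 2: w='' (idx 0), next='a' -> output (0, 'a'), add 'a' as idx 2
Step 3: w='c' (idx 1), next='c' -> output (1, 'c'), add 'cc' as idx 3
Step 4: w='a' (idx 2), next='c' -> output (2, 'c'), add 'ac' as idx 4
Step 5: w='c' (idx 1), next='a' -> output (1, 'a'), add 'ca' as idx 5
Step 6: w='ca' (idx 5), next='a' -> output (5, 'a'), add 'caa' as idx 6
Step 7: w='ac' (idx 4), end of input -> output (4, '')


Encoded: [(0, 'c'), (0, 'a'), (1, 'c'), (2, 'c'), (1, 'a'), (5, 'a'), (4, '')]


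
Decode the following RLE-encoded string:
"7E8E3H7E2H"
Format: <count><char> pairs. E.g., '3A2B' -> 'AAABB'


Expanding each <count><char> pair:
  7E -> 'EEEEEEE'
  8E -> 'EEEEEEEE'
  3H -> 'HHH'
  7E -> 'EEEEEEE'
  2H -> 'HH'

Decoded = EEEEEEEEEEEEEEEHHHEEEEEEEHH


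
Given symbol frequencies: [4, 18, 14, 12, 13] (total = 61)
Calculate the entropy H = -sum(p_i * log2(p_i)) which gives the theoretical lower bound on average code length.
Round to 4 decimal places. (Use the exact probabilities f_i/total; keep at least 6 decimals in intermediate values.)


Per-symbol terms -p_i * log2(p_i) with p_i = f_i/61:
  p = 4/61 = 0.065574: log2(p) = -3.930737, -p*log2(p) = 0.257753
  p = 18/61 = 0.295082: log2(p) = -1.760812, -p*log2(p) = 0.519584
  p = 14/61 = 0.229508: log2(p) = -2.123382, -p*log2(p) = 0.487334
  p = 12/61 = 0.196721: log2(p) = -2.345775, -p*log2(p) = 0.461464
  p = 13/61 = 0.213115: log2(p) = -2.230298, -p*log2(p) = 0.475309
H = 0.257753 + 0.519584 + 0.487334 + 0.461464 + 0.475309 = 2.201444

H = 2.2014 bits/symbol


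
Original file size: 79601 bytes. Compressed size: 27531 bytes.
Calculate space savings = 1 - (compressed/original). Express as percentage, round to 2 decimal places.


ratio = compressed/original = 27531/79601 = 0.345862
savings = 1 - ratio = 1 - 0.345862 = 0.654138
as a percentage: 0.654138 * 100 = 65.41%

Space savings = 1 - 27531/79601 = 65.41%


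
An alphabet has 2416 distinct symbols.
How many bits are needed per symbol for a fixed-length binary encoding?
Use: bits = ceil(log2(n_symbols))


log2(2416) = 11.2384
Bracket: 2^11 = 2048 < 2416 <= 2^12 = 4096
So ceil(log2(2416)) = 12

bits = ceil(log2(2416)) = ceil(11.2384) = 12 bits


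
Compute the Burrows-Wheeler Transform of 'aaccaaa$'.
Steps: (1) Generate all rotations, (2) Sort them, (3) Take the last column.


Rotations (sorted):
  0: $aaccaaa -> last char: a
  1: a$aaccaa -> last char: a
  2: aa$aacca -> last char: a
  3: aaa$aacc -> last char: c
  4: aaccaaa$ -> last char: $
  5: accaaa$a -> last char: a
  6: caaa$aac -> last char: c
  7: ccaaa$aa -> last char: a


BWT = aaac$aca


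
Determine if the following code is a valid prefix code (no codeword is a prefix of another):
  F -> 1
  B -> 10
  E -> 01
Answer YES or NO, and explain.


Checking each pair (does one codeword prefix another?):
  F='1' vs B='10': prefix -- VIOLATION

NO -- this is NOT a valid prefix code. F (1) is a prefix of B (10).


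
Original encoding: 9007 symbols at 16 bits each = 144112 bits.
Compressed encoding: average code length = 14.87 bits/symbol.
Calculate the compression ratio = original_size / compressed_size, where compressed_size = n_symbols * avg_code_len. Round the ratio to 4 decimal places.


original_size = n_symbols * orig_bits = 9007 * 16 = 144112 bits
compressed_size = n_symbols * avg_code_len = 9007 * 14.87 = 133934.09 bits
ratio = original_size / compressed_size = 144112 / 133934.09 = 1.076

Compression ratio = 1.076


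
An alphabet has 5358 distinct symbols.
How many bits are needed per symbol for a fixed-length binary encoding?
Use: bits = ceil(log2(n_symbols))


log2(5358) = 12.3875
Bracket: 2^12 = 4096 < 5358 <= 2^13 = 8192
So ceil(log2(5358)) = 13

bits = ceil(log2(5358)) = ceil(12.3875) = 13 bits


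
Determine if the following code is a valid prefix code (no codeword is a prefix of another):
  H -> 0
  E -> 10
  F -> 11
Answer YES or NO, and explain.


Checking each pair (does one codeword prefix another?):
  H='0' vs E='10': no prefix
  H='0' vs F='11': no prefix
  E='10' vs H='0': no prefix
  E='10' vs F='11': no prefix
  F='11' vs H='0': no prefix
  F='11' vs E='10': no prefix
No violation found over all pairs.

YES -- this is a valid prefix code. No codeword is a prefix of any other codeword.


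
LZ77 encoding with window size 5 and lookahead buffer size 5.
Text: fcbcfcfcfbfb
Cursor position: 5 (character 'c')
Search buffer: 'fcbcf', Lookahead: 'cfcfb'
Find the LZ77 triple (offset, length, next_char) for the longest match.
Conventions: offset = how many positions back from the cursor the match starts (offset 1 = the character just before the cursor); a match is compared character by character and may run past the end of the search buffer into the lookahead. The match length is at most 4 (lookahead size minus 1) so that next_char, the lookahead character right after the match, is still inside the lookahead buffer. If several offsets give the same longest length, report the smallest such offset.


Try each offset into the search buffer:
  offset=1 (pos 4, char 'f'): match length 0
  offset=2 (pos 3, char 'c'): match length 4
  offset=3 (pos 2, char 'b'): match length 0
  offset=4 (pos 1, char 'c'): match length 1
  offset=5 (pos 0, char 'f'): match length 0
Longest match has length 4 at offset 2.
next_char = character at position 5 + 4 = 9 -> 'b'

Best match: offset=2, length=4 (matching 'cfcf' starting at position 3)
LZ77 triple: (2, 4, 'b')


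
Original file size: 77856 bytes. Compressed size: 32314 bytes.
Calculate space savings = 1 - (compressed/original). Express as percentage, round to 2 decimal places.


ratio = compressed/original = 32314/77856 = 0.415048
savings = 1 - ratio = 1 - 0.415048 = 0.584952
as a percentage: 0.584952 * 100 = 58.5%

Space savings = 1 - 32314/77856 = 58.5%


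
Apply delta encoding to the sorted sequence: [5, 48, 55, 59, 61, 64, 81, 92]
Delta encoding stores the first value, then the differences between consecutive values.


First value: 5
Deltas:
  48 - 5 = 43
  55 - 48 = 7
  59 - 55 = 4
  61 - 59 = 2
  64 - 61 = 3
  81 - 64 = 17
  92 - 81 = 11


Delta encoded: [5, 43, 7, 4, 2, 3, 17, 11]


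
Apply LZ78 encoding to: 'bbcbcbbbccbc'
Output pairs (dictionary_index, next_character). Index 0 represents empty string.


LZ78 encoding steps:
Dictionary: {0: ''}
Step 1: w='' (idx 0), next='b' -> output (0, 'b'), add 'b' as idx 1
Step 2: w='b' (idx 1), next='c' -> output (1, 'c'), add 'bc' as idx 2
Step 3: w='bc' (idx 2), next='b' -> output (2, 'b'), add 'bcb' as idx 3
Step 4: w='b' (idx 1), next='b' -> output (1, 'b'), add 'bb' as idx 4
Step 5: w='' (idx 0), next='c' -> output (0, 'c'), add 'c' as idx 5
Step 6: w='c' (idx 5), next='b' -> output (5, 'b'), add 'cb' as idx 6
Step 7: w='c' (idx 5), end of input -> output (5, '')


Encoded: [(0, 'b'), (1, 'c'), (2, 'b'), (1, 'b'), (0, 'c'), (5, 'b'), (5, '')]


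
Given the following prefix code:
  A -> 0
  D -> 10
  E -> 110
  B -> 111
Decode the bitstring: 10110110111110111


Decoding step by step:
Bits 10 -> D
Bits 110 -> E
Bits 110 -> E
Bits 111 -> B
Bits 110 -> E
Bits 111 -> B


Decoded message: DEEBEB


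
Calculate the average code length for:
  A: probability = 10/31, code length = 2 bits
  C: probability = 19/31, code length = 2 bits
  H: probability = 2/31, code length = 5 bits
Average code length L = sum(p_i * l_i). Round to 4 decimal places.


Weighted contributions p_i * l_i:
  A: (10/31) * 2 = 20/31
  C: (19/31) * 2 = 38/31
  H: (2/31) * 5 = 10/31
Sum = (20 + 38 + 10)/31 = 68/31

L = 68/31 = 2.1935 bits/symbol


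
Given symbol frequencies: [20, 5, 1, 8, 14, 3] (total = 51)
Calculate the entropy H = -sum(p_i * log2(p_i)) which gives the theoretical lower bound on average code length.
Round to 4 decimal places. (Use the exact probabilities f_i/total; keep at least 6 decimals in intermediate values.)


Per-symbol terms -p_i * log2(p_i) with p_i = f_i/51:
  p = 20/51 = 0.392157: log2(p) = -1.350497, -p*log2(p) = 0.529607
  p = 5/51 = 0.098039: log2(p) = -3.350497, -p*log2(p) = 0.328480
  p = 1/51 = 0.019608: log2(p) = -5.672425, -p*log2(p) = 0.111224
  p = 8/51 = 0.156863: log2(p) = -2.672425, -p*log2(p) = 0.419204
  p = 14/51 = 0.274510: log2(p) = -1.865070, -p*log2(p) = 0.511980
  p = 3/51 = 0.058824: log2(p) = -4.087463, -p*log2(p) = 0.240439
H = 0.529607 + 0.328480 + 0.111224 + 0.419204 + 0.511980 + 0.240439 = 2.140934

H = 2.1409 bits/symbol


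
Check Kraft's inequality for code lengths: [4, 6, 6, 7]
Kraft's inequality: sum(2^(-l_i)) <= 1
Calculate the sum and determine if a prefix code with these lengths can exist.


Sum = 2^(-4) + 2^(-6) + 2^(-6) + 2^(-7)
    = 0.0625 + 0.015625 + 0.015625 + 0.0078125
    = 13/128 = 0.1015625
Since 0.1015625 <= 1, Kraft's inequality IS satisfied.
A prefix code with these lengths CAN exist.

Kraft sum = 0.1015625. Satisfied.


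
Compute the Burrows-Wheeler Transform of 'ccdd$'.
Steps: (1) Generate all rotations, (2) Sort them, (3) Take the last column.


Rotations (sorted):
  0: $ccdd -> last char: d
  1: ccdd$ -> last char: $
  2: cdd$c -> last char: c
  3: d$ccd -> last char: d
  4: dd$cc -> last char: c


BWT = d$cdc


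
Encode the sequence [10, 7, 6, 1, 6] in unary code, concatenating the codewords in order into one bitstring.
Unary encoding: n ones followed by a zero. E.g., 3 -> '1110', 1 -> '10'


Encode each number as n ones followed by a terminating 0:
  10 -> 11111111110 (11 bits)
  7 -> 11111110 (8 bits)
  6 -> 1111110 (7 bits)
  1 -> 10 (2 bits)
  6 -> 1111110 (7 bits)
Total length = 11 + 8 + 7 + 2 + 7 = 35 bits.

Unary([10, 7, 6, 1, 6]) = 11111111110111111101111110101111110 (35 bits)


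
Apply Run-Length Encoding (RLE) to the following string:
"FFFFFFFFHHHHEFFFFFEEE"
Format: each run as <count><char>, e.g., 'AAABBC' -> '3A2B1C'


Scanning runs left to right:
  i=0: run of 'F' x 8 -> '8F'
  i=8: run of 'H' x 4 -> '4H'
  i=12: run of 'E' x 1 -> '1E'
  i=13: run of 'F' x 5 -> '5F'
  i=18: run of 'E' x 3 -> '3E'

RLE = 8F4H1E5F3E


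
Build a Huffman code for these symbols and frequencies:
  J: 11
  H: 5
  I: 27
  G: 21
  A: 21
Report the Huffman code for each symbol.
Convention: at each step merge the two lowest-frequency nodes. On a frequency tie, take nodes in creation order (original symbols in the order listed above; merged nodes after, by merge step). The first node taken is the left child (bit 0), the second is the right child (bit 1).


Huffman tree construction:
Step 1: Merge H(5) + J(11) = 16
Step 2: Merge (H+J)(16) + G(21) = 37
Step 3: Merge A(21) + I(27) = 48
Step 4: Merge ((H+J)+G)(37) + (A+I)(48) = 85
Read each symbol's code off the tree from the root (left child = 0, right child = 1).

Codes:
  J: 001 (length 3)
  H: 000 (length 3)
  I: 11 (length 2)
  G: 01 (length 2)
  A: 10 (length 2)
Average code length: 186/85 = 2.1882 bits/symbol


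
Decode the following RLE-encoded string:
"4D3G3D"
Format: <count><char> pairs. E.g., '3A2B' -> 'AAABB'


Expanding each <count><char> pair:
  4D -> 'DDDD'
  3G -> 'GGG'
  3D -> 'DDD'

Decoded = DDDDGGGDDD


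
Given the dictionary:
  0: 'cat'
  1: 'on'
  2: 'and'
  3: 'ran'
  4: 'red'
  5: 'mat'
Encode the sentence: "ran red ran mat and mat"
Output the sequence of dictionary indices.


Look up each word in the dictionary:
  'ran' -> 3
  'red' -> 4
  'ran' -> 3
  'mat' -> 5
  'and' -> 2
  'mat' -> 5

Encoded: [3, 4, 3, 5, 2, 5]


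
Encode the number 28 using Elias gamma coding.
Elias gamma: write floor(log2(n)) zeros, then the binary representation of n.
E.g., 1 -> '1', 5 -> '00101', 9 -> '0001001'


num_bits = floor(log2(28)) + 1 = 5
leading_zeros = num_bits - 1 = 4
binary(28) = 11100

Elias gamma(28) = '0000' + '11100' = 000011100 (9 bits)


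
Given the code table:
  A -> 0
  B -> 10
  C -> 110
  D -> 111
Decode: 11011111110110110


Decoding:
110 -> C
111 -> D
111 -> D
10 -> B
110 -> C
110 -> C


Result: CDDBCC


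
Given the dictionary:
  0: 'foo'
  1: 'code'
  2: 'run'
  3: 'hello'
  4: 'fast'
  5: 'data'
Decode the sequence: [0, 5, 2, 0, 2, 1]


Look up each index in the dictionary:
  0 -> 'foo'
  5 -> 'data'
  2 -> 'run'
  0 -> 'foo'
  2 -> 'run'
  1 -> 'code'

Decoded: "foo data run foo run code"


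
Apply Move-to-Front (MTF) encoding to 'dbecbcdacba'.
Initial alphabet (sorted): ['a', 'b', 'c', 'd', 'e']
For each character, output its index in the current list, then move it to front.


MTF encoding:
'd': index 3 in ['a', 'b', 'c', 'd', 'e'] -> ['d', 'a', 'b', 'c', 'e']
'b': index 2 in ['d', 'a', 'b', 'c', 'e'] -> ['b', 'd', 'a', 'c', 'e']
'e': index 4 in ['b', 'd', 'a', 'c', 'e'] -> ['e', 'b', 'd', 'a', 'c']
'c': index 4 in ['e', 'b', 'd', 'a', 'c'] -> ['c', 'e', 'b', 'd', 'a']
'b': index 2 in ['c', 'e', 'b', 'd', 'a'] -> ['b', 'c', 'e', 'd', 'a']
'c': index 1 in ['b', 'c', 'e', 'd', 'a'] -> ['c', 'b', 'e', 'd', 'a']
'd': index 3 in ['c', 'b', 'e', 'd', 'a'] -> ['d', 'c', 'b', 'e', 'a']
'a': index 4 in ['d', 'c', 'b', 'e', 'a'] -> ['a', 'd', 'c', 'b', 'e']
'c': index 2 in ['a', 'd', 'c', 'b', 'e'] -> ['c', 'a', 'd', 'b', 'e']
'b': index 3 in ['c', 'a', 'd', 'b', 'e'] -> ['b', 'c', 'a', 'd', 'e']
'a': index 2 in ['b', 'c', 'a', 'd', 'e'] -> ['a', 'b', 'c', 'd', 'e']


Output: [3, 2, 4, 4, 2, 1, 3, 4, 2, 3, 2]


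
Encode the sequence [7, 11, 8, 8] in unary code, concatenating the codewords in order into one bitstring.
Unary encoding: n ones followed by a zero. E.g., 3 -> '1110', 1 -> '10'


Encode each number as n ones followed by a terminating 0:
  7 -> 11111110 (8 bits)
  11 -> 111111111110 (12 bits)
  8 -> 111111110 (9 bits)
  8 -> 111111110 (9 bits)
Total length = 8 + 12 + 9 + 9 = 38 bits.

Unary([7, 11, 8, 8]) = 11111110111111111110111111110111111110 (38 bits)


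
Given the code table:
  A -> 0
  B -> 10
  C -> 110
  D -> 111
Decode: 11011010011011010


Decoding:
110 -> C
110 -> C
10 -> B
0 -> A
110 -> C
110 -> C
10 -> B


Result: CCBACCB


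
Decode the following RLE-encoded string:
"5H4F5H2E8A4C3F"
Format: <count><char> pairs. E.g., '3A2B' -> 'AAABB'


Expanding each <count><char> pair:
  5H -> 'HHHHH'
  4F -> 'FFFF'
  5H -> 'HHHHH'
  2E -> 'EE'
  8A -> 'AAAAAAAA'
  4C -> 'CCCC'
  3F -> 'FFF'

Decoded = HHHHHFFFFHHHHHEEAAAAAAAACCCCFFF


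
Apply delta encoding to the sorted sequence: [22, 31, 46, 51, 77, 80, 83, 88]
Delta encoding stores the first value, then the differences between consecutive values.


First value: 22
Deltas:
  31 - 22 = 9
  46 - 31 = 15
  51 - 46 = 5
  77 - 51 = 26
  80 - 77 = 3
  83 - 80 = 3
  88 - 83 = 5


Delta encoded: [22, 9, 15, 5, 26, 3, 3, 5]


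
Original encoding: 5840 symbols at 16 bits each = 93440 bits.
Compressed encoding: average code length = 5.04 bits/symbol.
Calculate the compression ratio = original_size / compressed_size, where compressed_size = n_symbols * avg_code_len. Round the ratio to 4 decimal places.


original_size = n_symbols * orig_bits = 5840 * 16 = 93440 bits
compressed_size = n_symbols * avg_code_len = 5840 * 5.04 = 29433.6 bits
ratio = original_size / compressed_size = 93440 / 29433.6 = 3.1746

Compression ratio = 3.1746


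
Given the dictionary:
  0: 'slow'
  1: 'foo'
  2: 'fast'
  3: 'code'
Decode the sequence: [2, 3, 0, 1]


Look up each index in the dictionary:
  2 -> 'fast'
  3 -> 'code'
  0 -> 'slow'
  1 -> 'foo'

Decoded: "fast code slow foo"


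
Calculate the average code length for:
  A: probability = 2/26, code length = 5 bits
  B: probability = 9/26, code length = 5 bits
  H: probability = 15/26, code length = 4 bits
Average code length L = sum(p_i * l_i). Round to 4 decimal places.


Weighted contributions p_i * l_i:
  A: (2/26) * 5 = 10/26
  B: (9/26) * 5 = 45/26
  H: (15/26) * 4 = 60/26
Sum = (10 + 45 + 60)/26 = 115/26

L = 115/26 = 4.4231 bits/symbol


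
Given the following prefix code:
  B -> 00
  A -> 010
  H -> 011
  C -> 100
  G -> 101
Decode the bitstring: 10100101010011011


Decoding step by step:
Bits 101 -> G
Bits 00 -> B
Bits 101 -> G
Bits 010 -> A
Bits 011 -> H
Bits 011 -> H


Decoded message: GBGAHH


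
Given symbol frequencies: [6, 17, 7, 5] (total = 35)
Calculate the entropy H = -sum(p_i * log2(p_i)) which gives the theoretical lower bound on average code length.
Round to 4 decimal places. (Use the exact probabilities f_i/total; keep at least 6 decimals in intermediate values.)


Per-symbol terms -p_i * log2(p_i) with p_i = f_i/35:
  p = 6/35 = 0.171429: log2(p) = -2.544321, -p*log2(p) = 0.436169
  p = 17/35 = 0.485714: log2(p) = -1.041820, -p*log2(p) = 0.506027
  p = 7/35 = 0.200000: log2(p) = -2.321928, -p*log2(p) = 0.464386
  p = 5/35 = 0.142857: log2(p) = -2.807355, -p*log2(p) = 0.401051
H = 0.436169 + 0.506027 + 0.464386 + 0.401051 = 1.807633

H = 1.8076 bits/symbol


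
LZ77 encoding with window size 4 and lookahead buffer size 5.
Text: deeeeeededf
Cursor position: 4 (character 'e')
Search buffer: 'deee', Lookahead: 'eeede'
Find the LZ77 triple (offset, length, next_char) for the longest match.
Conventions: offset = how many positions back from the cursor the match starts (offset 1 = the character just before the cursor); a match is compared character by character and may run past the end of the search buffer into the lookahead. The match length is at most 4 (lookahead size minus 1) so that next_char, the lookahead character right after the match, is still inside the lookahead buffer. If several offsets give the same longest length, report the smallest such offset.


Try each offset into the search buffer:
  offset=1 (pos 3, char 'e'): match length 3
  offset=2 (pos 2, char 'e'): match length 3
  offset=3 (pos 1, char 'e'): match length 3
  offset=4 (pos 0, char 'd'): match length 0
Longest match has length 3, found at offsets 1, 2, 3; take the smallest, offset 1.
next_char = character at position 4 + 3 = 7 -> 'd'

Best match: offset=1, length=3 (matching 'eee' starting at position 3)
LZ77 triple: (1, 3, 'd')


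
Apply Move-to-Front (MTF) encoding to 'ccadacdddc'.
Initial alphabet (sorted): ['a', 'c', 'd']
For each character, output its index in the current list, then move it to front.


MTF encoding:
'c': index 1 in ['a', 'c', 'd'] -> ['c', 'a', 'd']
'c': index 0 in ['c', 'a', 'd'] -> ['c', 'a', 'd']
'a': index 1 in ['c', 'a', 'd'] -> ['a', 'c', 'd']
'd': index 2 in ['a', 'c', 'd'] -> ['d', 'a', 'c']
'a': index 1 in ['d', 'a', 'c'] -> ['a', 'd', 'c']
'c': index 2 in ['a', 'd', 'c'] -> ['c', 'a', 'd']
'd': index 2 in ['c', 'a', 'd'] -> ['d', 'c', 'a']
'd': index 0 in ['d', 'c', 'a'] -> ['d', 'c', 'a']
'd': index 0 in ['d', 'c', 'a'] -> ['d', 'c', 'a']
'c': index 1 in ['d', 'c', 'a'] -> ['c', 'd', 'a']


Output: [1, 0, 1, 2, 1, 2, 2, 0, 0, 1]


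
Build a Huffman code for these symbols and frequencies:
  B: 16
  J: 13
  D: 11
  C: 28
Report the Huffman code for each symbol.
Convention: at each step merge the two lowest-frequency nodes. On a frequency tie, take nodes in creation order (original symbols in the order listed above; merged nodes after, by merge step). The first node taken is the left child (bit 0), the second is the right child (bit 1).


Huffman tree construction:
Step 1: Merge D(11) + J(13) = 24
Step 2: Merge B(16) + (D+J)(24) = 40
Step 3: Merge C(28) + (B+(D+J))(40) = 68
Read each symbol's code off the tree from the root (left child = 0, right child = 1).

Codes:
  B: 10 (length 2)
  J: 111 (length 3)
  D: 110 (length 3)
  C: 0 (length 1)
Average code length: 132/68 = 1.9412 bits/symbol


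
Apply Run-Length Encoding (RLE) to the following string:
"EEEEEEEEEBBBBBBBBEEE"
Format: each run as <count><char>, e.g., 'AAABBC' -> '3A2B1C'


Scanning runs left to right:
  i=0: run of 'E' x 9 -> '9E'
  i=9: run of 'B' x 8 -> '8B'
  i=17: run of 'E' x 3 -> '3E'

RLE = 9E8B3E


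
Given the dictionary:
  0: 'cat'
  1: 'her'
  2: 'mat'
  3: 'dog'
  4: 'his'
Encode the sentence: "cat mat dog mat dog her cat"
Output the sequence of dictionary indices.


Look up each word in the dictionary:
  'cat' -> 0
  'mat' -> 2
  'dog' -> 3
  'mat' -> 2
  'dog' -> 3
  'her' -> 1
  'cat' -> 0

Encoded: [0, 2, 3, 2, 3, 1, 0]


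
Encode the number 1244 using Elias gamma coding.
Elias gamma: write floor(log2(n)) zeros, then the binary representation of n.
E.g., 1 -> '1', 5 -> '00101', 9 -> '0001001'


num_bits = floor(log2(1244)) + 1 = 11
leading_zeros = num_bits - 1 = 10
binary(1244) = 10011011100

Elias gamma(1244) = '0000000000' + '10011011100' = 000000000010011011100 (21 bits)


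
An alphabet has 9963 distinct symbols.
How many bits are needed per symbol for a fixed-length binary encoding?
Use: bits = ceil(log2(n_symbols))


log2(9963) = 13.2824
Bracket: 2^13 = 8192 < 9963 <= 2^14 = 16384
So ceil(log2(9963)) = 14

bits = ceil(log2(9963)) = ceil(13.2824) = 14 bits


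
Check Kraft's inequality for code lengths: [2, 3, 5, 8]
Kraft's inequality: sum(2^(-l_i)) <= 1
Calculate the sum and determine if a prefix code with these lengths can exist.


Sum = 2^(-2) + 2^(-3) + 2^(-5) + 2^(-8)
    = 0.25 + 0.125 + 0.03125 + 0.00390625
    = 105/256 = 0.41015625
Since 0.41015625 <= 1, Kraft's inequality IS satisfied.
A prefix code with these lengths CAN exist.

Kraft sum = 0.41015625. Satisfied.


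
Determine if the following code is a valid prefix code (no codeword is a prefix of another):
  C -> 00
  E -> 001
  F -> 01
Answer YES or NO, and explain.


Checking each pair (does one codeword prefix another?):
  C='00' vs E='001': prefix -- VIOLATION

NO -- this is NOT a valid prefix code. C (00) is a prefix of E (001).


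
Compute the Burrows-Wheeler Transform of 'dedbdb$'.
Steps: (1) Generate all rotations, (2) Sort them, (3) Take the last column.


Rotations (sorted):
  0: $dedbdb -> last char: b
  1: b$dedbd -> last char: d
  2: bdb$ded -> last char: d
  3: db$dedb -> last char: b
  4: dbdb$de -> last char: e
  5: dedbdb$ -> last char: $
  6: edbdb$d -> last char: d


BWT = bddbe$d


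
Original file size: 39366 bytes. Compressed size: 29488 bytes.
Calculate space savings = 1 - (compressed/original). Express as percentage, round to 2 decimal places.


ratio = compressed/original = 29488/39366 = 0.749073
savings = 1 - ratio = 1 - 0.749073 = 0.250927
as a percentage: 0.250927 * 100 = 25.09%

Space savings = 1 - 29488/39366 = 25.09%


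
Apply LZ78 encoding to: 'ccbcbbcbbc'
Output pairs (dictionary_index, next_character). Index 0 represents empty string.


LZ78 encoding steps:
Dictionary: {0: ''}
Step 1: w='' (idx 0), next='c' -> output (0, 'c'), add 'c' as idx 1
Step 2: w='c' (idx 1), next='b' -> output (1, 'b'), add 'cb' as idx 2
Step 3: w='cb' (idx 2), next='b' -> output (2, 'b'), add 'cbb' as idx 3
Step 4: w='cbb' (idx 3), next='c' -> output (3, 'c'), add 'cbbc' as idx 4


Encoded: [(0, 'c'), (1, 'b'), (2, 'b'), (3, 'c')]


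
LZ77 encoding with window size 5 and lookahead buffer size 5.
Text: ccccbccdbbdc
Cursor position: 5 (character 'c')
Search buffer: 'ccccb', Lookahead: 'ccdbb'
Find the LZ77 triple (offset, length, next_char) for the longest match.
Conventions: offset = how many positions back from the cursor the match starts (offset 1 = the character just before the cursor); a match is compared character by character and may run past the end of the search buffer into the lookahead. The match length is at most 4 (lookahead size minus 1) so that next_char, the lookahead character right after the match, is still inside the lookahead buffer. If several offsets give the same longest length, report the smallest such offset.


Try each offset into the search buffer:
  offset=1 (pos 4, char 'b'): match length 0
  offset=2 (pos 3, char 'c'): match length 1
  offset=3 (pos 2, char 'c'): match length 2
  offset=4 (pos 1, char 'c'): match length 2
  offset=5 (pos 0, char 'c'): match length 2
Longest match has length 2, found at offsets 3, 4, 5; take the smallest, offset 3.
next_char = character at position 5 + 2 = 7 -> 'd'

Best match: offset=3, length=2 (matching 'cc' starting at position 2)
LZ77 triple: (3, 2, 'd')
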